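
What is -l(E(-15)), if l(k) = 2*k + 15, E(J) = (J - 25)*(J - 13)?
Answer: -2255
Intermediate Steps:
E(J) = (-25 + J)*(-13 + J)
l(k) = 15 + 2*k
-l(E(-15)) = -(15 + 2*(325 + (-15)**2 - 38*(-15))) = -(15 + 2*(325 + 225 + 570)) = -(15 + 2*1120) = -(15 + 2240) = -1*2255 = -2255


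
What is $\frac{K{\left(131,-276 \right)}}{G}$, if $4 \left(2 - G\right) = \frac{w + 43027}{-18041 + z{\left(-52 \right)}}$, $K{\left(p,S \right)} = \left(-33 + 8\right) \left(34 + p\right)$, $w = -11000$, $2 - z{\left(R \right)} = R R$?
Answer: $- \frac{342259500}{197971} \approx -1728.8$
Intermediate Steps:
$z{\left(R \right)} = 2 - R^{2}$ ($z{\left(R \right)} = 2 - R R = 2 - R^{2}$)
$K{\left(p,S \right)} = -850 - 25 p$ ($K{\left(p,S \right)} = - 25 \left(34 + p\right) = -850 - 25 p$)
$G = \frac{197971}{82972}$ ($G = 2 - \frac{\left(-11000 + 43027\right) \frac{1}{-18041 + \left(2 - \left(-52\right)^{2}\right)}}{4} = 2 - \frac{32027 \frac{1}{-18041 + \left(2 - 2704\right)}}{4} = 2 - \frac{32027 \frac{1}{-18041 - 2702}}{4} = 2 - \frac{32027 \frac{1}{-20743}}{4} = 2 - \frac{32027 \left(- \frac{1}{20743}\right)}{4} = 2 - - \frac{32027}{82972} = 2 + \frac{32027}{82972} = \frac{197971}{82972} \approx 2.386$)
$\frac{K{\left(131,-276 \right)}}{G} = \frac{-850 - 3275}{\frac{197971}{82972}} = \left(-850 - 3275\right) \frac{82972}{197971} = \left(-4125\right) \frac{82972}{197971} = - \frac{342259500}{197971}$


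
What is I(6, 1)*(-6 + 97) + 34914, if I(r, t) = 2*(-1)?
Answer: 34732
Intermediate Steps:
I(r, t) = -2
I(6, 1)*(-6 + 97) + 34914 = -2*(-6 + 97) + 34914 = -2*91 + 34914 = -182 + 34914 = 34732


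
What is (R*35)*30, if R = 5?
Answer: 5250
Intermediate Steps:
(R*35)*30 = (5*35)*30 = 175*30 = 5250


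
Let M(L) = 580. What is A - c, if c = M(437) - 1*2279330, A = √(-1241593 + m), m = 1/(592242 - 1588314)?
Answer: 2278750 + I*√51942072953274/6468 ≈ 2.2788e+6 + 1114.3*I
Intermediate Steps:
m = -1/996072 (m = 1/(-996072) = -1/996072 ≈ -1.0039e-6)
A = I*√51942072953274/6468 (A = √(-1241593 - 1/996072) = √(-1236716022697/996072) = I*√51942072953274/6468 ≈ 1114.3*I)
c = -2278750 (c = 580 - 1*2279330 = 580 - 2279330 = -2278750)
A - c = I*√51942072953274/6468 - 1*(-2278750) = I*√51942072953274/6468 + 2278750 = 2278750 + I*√51942072953274/6468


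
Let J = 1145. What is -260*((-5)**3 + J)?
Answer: -265200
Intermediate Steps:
-260*((-5)**3 + J) = -260*((-5)**3 + 1145) = -260*(-125 + 1145) = -260*1020 = -265200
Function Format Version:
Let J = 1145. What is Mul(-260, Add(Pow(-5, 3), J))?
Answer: -265200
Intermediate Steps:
Mul(-260, Add(Pow(-5, 3), J)) = Mul(-260, Add(Pow(-5, 3), 1145)) = Mul(-260, Add(-125, 1145)) = Mul(-260, 1020) = -265200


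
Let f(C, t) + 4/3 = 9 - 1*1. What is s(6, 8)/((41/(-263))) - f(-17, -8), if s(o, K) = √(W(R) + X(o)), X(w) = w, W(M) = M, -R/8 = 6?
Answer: -20/3 - 263*I*√42/41 ≈ -6.6667 - 41.572*I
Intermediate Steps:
R = -48 (R = -8*6 = -48)
f(C, t) = 20/3 (f(C, t) = -4/3 + (9 - 1*1) = -4/3 + (9 - 1) = -4/3 + 8 = 20/3)
s(o, K) = √(-48 + o)
s(6, 8)/((41/(-263))) - f(-17, -8) = √(-48 + 6)/((41/(-263))) - 1*20/3 = √(-42)/((41*(-1/263))) - 20/3 = (I*√42)/(-41/263) - 20/3 = (I*√42)*(-263/41) - 20/3 = -263*I*√42/41 - 20/3 = -20/3 - 263*I*√42/41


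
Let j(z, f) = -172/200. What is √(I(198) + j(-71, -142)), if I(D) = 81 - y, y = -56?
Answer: √13614/10 ≈ 11.668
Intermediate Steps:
j(z, f) = -43/50 (j(z, f) = -172*1/200 = -43/50)
I(D) = 137 (I(D) = 81 - 1*(-56) = 81 + 56 = 137)
√(I(198) + j(-71, -142)) = √(137 - 43/50) = √(6807/50) = √13614/10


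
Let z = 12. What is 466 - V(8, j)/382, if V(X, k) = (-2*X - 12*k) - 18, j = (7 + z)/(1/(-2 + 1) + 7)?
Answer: 89042/191 ≈ 466.19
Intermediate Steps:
j = 19/6 (j = (7 + 12)/(1/(-2 + 1) + 7) = 19/(1/(-1) + 7) = 19/(-1 + 7) = 19/6 ≈ 3.1667)
V(X, k) = -18 - 12*k - 2*X (V(X, k) = (-12*k - 2*X) - 18 = -18 - 12*k - 2*X)
466 - V(8, j)/382 = 466 - (-18 - 12*19/6 - 2*8)/382 = 466 - (-18 - 38 - 16)/382 = 466 - (-72)/382 = 466 - 1*(-36/191) = 466 + 36/191 = 89042/191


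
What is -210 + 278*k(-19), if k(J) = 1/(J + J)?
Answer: -4129/19 ≈ -217.32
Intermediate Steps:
k(J) = 1/(2*J)
-210 + 278*k(-19) = -210 + 278*((1/2)/(-19)) = -210 + 278*((1/2)*(-1/19)) = -210 + 278*(-1/38) = -210 - 139/19 = -4129/19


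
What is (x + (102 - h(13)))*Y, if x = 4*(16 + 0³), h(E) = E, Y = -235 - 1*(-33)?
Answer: -30906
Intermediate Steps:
Y = -202 (Y = -235 + 33 = -202)
x = 64 (x = 4*(16 + 0) = 4*16 = 64)
(x + (102 - h(13)))*Y = (64 + (102 - 1*13))*(-202) = (64 + (102 - 13))*(-202) = (64 + 89)*(-202) = 153*(-202) = -30906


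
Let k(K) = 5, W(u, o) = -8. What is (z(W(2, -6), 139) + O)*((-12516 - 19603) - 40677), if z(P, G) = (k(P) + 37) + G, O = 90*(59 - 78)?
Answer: 111305084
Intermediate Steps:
O = -1710 (O = 90*(-19) = -1710)
z(P, G) = 42 + G (z(P, G) = (5 + 37) + G = 42 + G)
(z(W(2, -6), 139) + O)*((-12516 - 19603) - 40677) = ((42 + 139) - 1710)*((-12516 - 19603) - 40677) = (181 - 1710)*(-32119 - 40677) = -1529*(-72796) = 111305084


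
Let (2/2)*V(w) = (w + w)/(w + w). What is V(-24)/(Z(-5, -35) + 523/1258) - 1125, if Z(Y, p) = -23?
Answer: -31963633/28411 ≈ -1125.0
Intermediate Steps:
V(w) = 1 (V(w) = (w + w)/(w + w) = (2*w)/((2*w)) = (2*w)*(1/(2*w)) = 1)
V(-24)/(Z(-5, -35) + 523/1258) - 1125 = 1/(-23 + 523/1258) - 1125 = 1/(-28411/1258) - 1125 = -1258/28411*1 - 1125 = -1258/28411 - 1125 = -31963633/28411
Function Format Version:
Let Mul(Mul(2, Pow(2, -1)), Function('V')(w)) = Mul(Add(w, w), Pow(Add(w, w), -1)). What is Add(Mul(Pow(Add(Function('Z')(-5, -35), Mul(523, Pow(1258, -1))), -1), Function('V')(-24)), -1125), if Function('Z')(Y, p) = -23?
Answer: Rational(-31963633, 28411) ≈ -1125.0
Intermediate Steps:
Function('V')(w) = 1 (Function('V')(w) = Mul(Add(w, w), Pow(Add(w, w), -1)) = Mul(Mul(2, w), Pow(Mul(2, w), -1)) = Mul(Mul(2, w), Mul(Rational(1, 2), Pow(w, -1))) = 1)
Add(Mul(Pow(Add(Function('Z')(-5, -35), Mul(523, Pow(1258, -1))), -1), Function('V')(-24)), -1125) = Add(Mul(Pow(Add(-23, Mul(523, Pow(1258, -1))), -1), 1), -1125) = Add(Mul(Pow(Add(-23, Mul(523, Rational(1, 1258))), -1), 1), -1125) = Add(Mul(Pow(Add(-23, Rational(523, 1258)), -1), 1), -1125) = Add(Mul(Pow(Rational(-28411, 1258), -1), 1), -1125) = Add(Mul(Rational(-1258, 28411), 1), -1125) = Add(Rational(-1258, 28411), -1125) = Rational(-31963633, 28411)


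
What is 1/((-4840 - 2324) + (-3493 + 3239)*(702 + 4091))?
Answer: -1/1224586 ≈ -8.1660e-7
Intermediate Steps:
1/((-4840 - 2324) + (-3493 + 3239)*(702 + 4091)) = 1/(-7164 - 254*4793) = 1/(-7164 - 1217422) = 1/(-1224586) = -1/1224586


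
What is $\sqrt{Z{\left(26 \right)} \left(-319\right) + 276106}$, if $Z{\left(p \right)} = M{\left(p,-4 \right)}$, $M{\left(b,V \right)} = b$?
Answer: $2 \sqrt{66953} \approx 517.51$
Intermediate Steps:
$Z{\left(p \right)} = p$
$\sqrt{Z{\left(26 \right)} \left(-319\right) + 276106} = \sqrt{26 \left(-319\right) + 276106} = \sqrt{-8294 + 276106} = \sqrt{267812} = 2 \sqrt{66953}$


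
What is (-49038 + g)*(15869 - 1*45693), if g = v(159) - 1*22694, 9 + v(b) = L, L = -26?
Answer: 2140379008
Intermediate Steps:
v(b) = -35 (v(b) = -9 - 26 = -35)
g = -22729 (g = -35 - 1*22694 = -35 - 22694 = -22729)
(-49038 + g)*(15869 - 1*45693) = (-49038 - 22729)*(15869 - 1*45693) = -71767*(15869 - 45693) = -71767*(-29824) = 2140379008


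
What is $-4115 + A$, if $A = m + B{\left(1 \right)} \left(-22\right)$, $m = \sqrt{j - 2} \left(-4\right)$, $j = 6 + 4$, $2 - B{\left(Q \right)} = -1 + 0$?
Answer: $-4181 - 8 \sqrt{2} \approx -4192.3$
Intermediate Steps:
$B{\left(Q \right)} = 3$ ($B{\left(Q \right)} = 2 - \left(-1 + 0\right) = 2 - -1 = 2 + 1 = 3$)
$j = 10$
$m = - 8 \sqrt{2}$ ($m = \sqrt{10 - 2} \left(-4\right) = \sqrt{8} \left(-4\right) = 2 \sqrt{2} \left(-4\right) = - 8 \sqrt{2} \approx -11.314$)
$A = -66 - 8 \sqrt{2}$ ($A = - 8 \sqrt{2} + 3 \left(-22\right) = - 8 \sqrt{2} - 66 = -66 - 8 \sqrt{2} \approx -77.314$)
$-4115 + A = -4115 - \left(66 + 8 \sqrt{2}\right) = -4181 - 8 \sqrt{2}$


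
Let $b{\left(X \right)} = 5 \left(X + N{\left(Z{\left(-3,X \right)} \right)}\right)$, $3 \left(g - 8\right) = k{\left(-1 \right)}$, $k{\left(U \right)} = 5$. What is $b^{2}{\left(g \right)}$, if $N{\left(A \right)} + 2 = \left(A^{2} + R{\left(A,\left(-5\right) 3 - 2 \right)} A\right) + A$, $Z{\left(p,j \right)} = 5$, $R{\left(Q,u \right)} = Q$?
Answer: $\frac{883600}{9} \approx 98178.0$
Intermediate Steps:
$N{\left(A \right)} = -2 + A + 2 A^{2}$ ($N{\left(A \right)} = -2 + \left(\left(A^{2} + A A\right) + A\right) = -2 + \left(\left(A^{2} + A^{2}\right) + A\right) = -2 + \left(2 A^{2} + A\right) = -2 + \left(A + 2 A^{2}\right) = -2 + A + 2 A^{2}$)
$g = \frac{29}{3}$ ($g = 8 + \frac{1}{3} \cdot 5 = 8 + \frac{5}{3} = \frac{29}{3} \approx 9.6667$)
$b{\left(X \right)} = 265 + 5 X$ ($b{\left(X \right)} = 5 \left(X + \left(-2 + 5 + 2 \cdot 5^{2}\right)\right) = 5 \left(X + \left(-2 + 5 + 2 \cdot 25\right)\right) = 5 \left(X + \left(-2 + 5 + 50\right)\right) = 5 \left(X + 53\right) = 5 \left(53 + X\right) = 265 + 5 X$)
$b^{2}{\left(g \right)} = \left(265 + 5 \cdot \frac{29}{3}\right)^{2} = \left(265 + \frac{145}{3}\right)^{2} = \left(\frac{940}{3}\right)^{2} = \frac{883600}{9}$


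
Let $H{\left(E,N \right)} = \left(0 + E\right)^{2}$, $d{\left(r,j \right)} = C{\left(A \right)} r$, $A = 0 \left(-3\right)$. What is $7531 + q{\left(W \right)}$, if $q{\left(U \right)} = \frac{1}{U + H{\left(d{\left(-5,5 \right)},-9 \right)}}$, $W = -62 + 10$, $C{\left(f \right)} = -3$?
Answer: $\frac{1302864}{173} \approx 7531.0$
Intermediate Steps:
$A = 0$
$d{\left(r,j \right)} = - 3 r$
$H{\left(E,N \right)} = E^{2}$
$W = -52$
$q{\left(U \right)} = \frac{1}{225 + U}$ ($q{\left(U \right)} = \frac{1}{U + \left(\left(-3\right) \left(-5\right)\right)^{2}} = \frac{1}{U + 15^{2}} = \frac{1}{U + 225} = \frac{1}{225 + U}$)
$7531 + q{\left(W \right)} = 7531 + \frac{1}{225 - 52} = 7531 + \frac{1}{173} = \frac{1302864}{173}$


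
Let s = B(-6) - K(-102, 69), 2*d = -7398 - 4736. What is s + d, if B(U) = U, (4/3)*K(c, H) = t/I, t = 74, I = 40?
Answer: -485951/80 ≈ -6074.4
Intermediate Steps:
K(c, H) = 111/80 (K(c, H) = 3*(74/40)/4 = 3*(74*(1/40))/4 = (¾)*(37/20) = 111/80)
d = -6067 (d = (-7398 - 4736)/2 = (½)*(-12134) = -6067)
s = -591/80 (s = -6 - 1*111/80 = -6 - 111/80 = -591/80 ≈ -7.3875)
s + d = -591/80 - 6067 = -485951/80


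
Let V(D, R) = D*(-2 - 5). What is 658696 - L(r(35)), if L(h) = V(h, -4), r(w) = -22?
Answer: 658542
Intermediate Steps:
V(D, R) = -7*D (V(D, R) = D*(-7) = -7*D)
L(h) = -7*h
658696 - L(r(35)) = 658696 - (-7)*(-22) = 658696 - 1*154 = 658696 - 154 = 658542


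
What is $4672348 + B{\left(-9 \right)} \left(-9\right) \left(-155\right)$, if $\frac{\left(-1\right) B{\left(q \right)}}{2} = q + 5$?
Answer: $4683508$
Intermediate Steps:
$B{\left(q \right)} = -10 - 2 q$ ($B{\left(q \right)} = - 2 \left(q + 5\right) = - 2 \left(5 + q\right) = -10 - 2 q$)
$4672348 + B{\left(-9 \right)} \left(-9\right) \left(-155\right) = 4672348 + \left(-10 - -18\right) \left(-9\right) \left(-155\right) = 4672348 + \left(-10 + 18\right) \left(-9\right) \left(-155\right) = 4672348 + 8 \left(-9\right) \left(-155\right) = 4672348 - -11160 = 4672348 + 11160 = 4683508$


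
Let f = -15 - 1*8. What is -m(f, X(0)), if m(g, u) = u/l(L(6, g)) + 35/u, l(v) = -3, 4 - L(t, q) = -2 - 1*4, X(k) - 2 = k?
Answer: -101/6 ≈ -16.833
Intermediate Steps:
X(k) = 2 + k
f = -23 (f = -15 - 8 = -23)
L(t, q) = 10 (L(t, q) = 4 - (-2 - 1*4) = 4 - (-2 - 4) = 4 - 1*(-6) = 4 + 6 = 10)
m(g, u) = 35/u - u/3 (m(g, u) = u/(-3) + 35/u = u*(-⅓) + 35/u = -u/3 + 35/u = 35/u - u/3)
-m(f, X(0)) = -(35/(2 + 0) - (2 + 0)/3) = -(35/2 - ⅓*2) = -(35*(½) - ⅔) = -(35/2 - ⅔) = -1*101/6 = -101/6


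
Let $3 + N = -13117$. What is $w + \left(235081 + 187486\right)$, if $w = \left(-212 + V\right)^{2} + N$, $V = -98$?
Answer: $505547$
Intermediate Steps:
$N = -13120$ ($N = -3 - 13117 = -13120$)
$w = 82980$ ($w = \left(-212 - 98\right)^{2} - 13120 = \left(-310\right)^{2} - 13120 = 96100 - 13120 = 82980$)
$w + \left(235081 + 187486\right) = 82980 + \left(235081 + 187486\right) = 82980 + 422567 = 505547$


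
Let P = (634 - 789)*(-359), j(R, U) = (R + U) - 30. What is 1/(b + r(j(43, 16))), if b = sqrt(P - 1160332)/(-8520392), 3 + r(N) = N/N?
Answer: -145194159667328/290388320439343 + 25561176*I*sqrt(122743)/290388320439343 ≈ -0.5 + 3.0839e-5*I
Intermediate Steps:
j(R, U) = -30 + R + U
P = 55645 (P = -155*(-359) = 55645)
r(N) = -2 (r(N) = -3 + N/N = -3 + 1 = -2)
b = -3*I*sqrt(122743)/8520392 (b = sqrt(55645 - 1160332)/(-8520392) = sqrt(-1104687)*(-1/8520392) = (3*I*sqrt(122743))*(-1/8520392) = -3*I*sqrt(122743)/8520392 ≈ -0.00012336*I)
1/(b + r(j(43, 16))) = 1/(-3*I*sqrt(122743)/8520392 - 2) = 1/(-2 - 3*I*sqrt(122743)/8520392)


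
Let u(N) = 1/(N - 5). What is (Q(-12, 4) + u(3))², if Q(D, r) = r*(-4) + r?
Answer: 625/4 ≈ 156.25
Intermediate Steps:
u(N) = 1/(-5 + N)
Q(D, r) = -3*r (Q(D, r) = -4*r + r = -3*r)
(Q(-12, 4) + u(3))² = (-3*4 + 1/(-5 + 3))² = (-12 + 1/(-2))² = (-12 - ½)² = (-25/2)² = 625/4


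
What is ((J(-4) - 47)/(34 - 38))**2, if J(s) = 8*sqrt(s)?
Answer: 1953/16 - 94*I ≈ 122.06 - 94.0*I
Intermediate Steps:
((J(-4) - 47)/(34 - 38))**2 = ((8*sqrt(-4) - 47)/(34 - 38))**2 = ((8*(2*I) - 47)/(-4))**2 = ((16*I - 47)*(-1/4))**2 = ((-47 + 16*I)*(-1/4))**2 = (47/4 - 4*I)**2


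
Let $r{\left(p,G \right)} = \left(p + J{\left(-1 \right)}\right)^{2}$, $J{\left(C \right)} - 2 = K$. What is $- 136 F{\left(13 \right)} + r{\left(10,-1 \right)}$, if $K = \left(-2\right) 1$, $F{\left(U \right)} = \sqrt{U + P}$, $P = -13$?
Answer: $100$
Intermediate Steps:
$F{\left(U \right)} = \sqrt{-13 + U}$ ($F{\left(U \right)} = \sqrt{U - 13} = \sqrt{-13 + U}$)
$K = -2$
$J{\left(C \right)} = 0$ ($J{\left(C \right)} = 2 - 2 = 0$)
$r{\left(p,G \right)} = p^{2}$ ($r{\left(p,G \right)} = \left(p + 0\right)^{2} = p^{2}$)
$- 136 F{\left(13 \right)} + r{\left(10,-1 \right)} = - 136 \sqrt{-13 + 13} + 10^{2} = - 136 \sqrt{0} + 100 = \left(-136\right) 0 + 100 = 0 + 100 = 100$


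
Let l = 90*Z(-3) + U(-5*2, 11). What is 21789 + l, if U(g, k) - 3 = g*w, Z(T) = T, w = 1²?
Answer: 21512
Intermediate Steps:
w = 1
U(g, k) = 3 + g (U(g, k) = 3 + g*1 = 3 + g)
l = -277 (l = 90*(-3) + (3 - 5*2) = -270 + (3 - 10) = -270 - 7 = -277)
21789 + l = 21789 - 277 = 21512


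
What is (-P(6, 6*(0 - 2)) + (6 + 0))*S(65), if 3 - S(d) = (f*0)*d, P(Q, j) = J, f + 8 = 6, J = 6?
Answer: 0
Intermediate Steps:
f = -2 (f = -8 + 6 = -2)
P(Q, j) = 6
S(d) = 3 (S(d) = 3 - (-2*0)*d = 3 - 0*d = 3 - 1*0 = 3 + 0 = 3)
(-P(6, 6*(0 - 2)) + (6 + 0))*S(65) = (-1*6 + (6 + 0))*3 = (-6 + 6)*3 = 0*3 = 0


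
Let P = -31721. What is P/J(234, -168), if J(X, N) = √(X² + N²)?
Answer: -31721*√2305/13830 ≈ -110.12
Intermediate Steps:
J(X, N) = √(N² + X²)
P/J(234, -168) = -31721/√((-168)² + 234²) = -31721/√(28224 + 54756) = -31721*√2305/13830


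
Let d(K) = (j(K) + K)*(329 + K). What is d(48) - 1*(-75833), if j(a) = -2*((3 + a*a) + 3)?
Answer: -1647811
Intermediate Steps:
j(a) = -12 - 2*a² (j(a) = -2*((3 + a²) + 3) = -2*(6 + a²) = -12 - 2*a²)
d(K) = (329 + K)*(-12 + K - 2*K²) (d(K) = ((-12 - 2*K²) + K)*(329 + K) = (-12 + K - 2*K²)*(329 + K) = (329 + K)*(-12 + K - 2*K²))
d(48) - 1*(-75833) = (-3948 - 657*48² - 2*48³ + 317*48) - 1*(-75833) = (-3948 - 657*2304 - 2*110592 + 15216) + 75833 = (-3948 - 1513728 - 221184 + 15216) + 75833 = -1723644 + 75833 = -1647811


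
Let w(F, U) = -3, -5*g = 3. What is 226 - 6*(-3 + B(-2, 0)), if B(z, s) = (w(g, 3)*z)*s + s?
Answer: 244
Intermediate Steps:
g = -⅗ (g = -⅕*3 = -⅗ ≈ -0.60000)
B(z, s) = s - 3*s*z (B(z, s) = (-3*z)*s + s = -3*s*z + s = s - 3*s*z)
226 - 6*(-3 + B(-2, 0)) = 226 - 6*(-3 + 0*(1 - 3*(-2))) = 226 - 6*(-3 + 0*(1 + 6)) = 226 - 6*(-3 + 0*7) = 226 - 6*(-3 + 0) = 226 - 6*(-3) = 226 - 1*(-18) = 226 + 18 = 244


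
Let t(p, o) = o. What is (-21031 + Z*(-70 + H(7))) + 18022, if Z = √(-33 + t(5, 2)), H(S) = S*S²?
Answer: -3009 + 273*I*√31 ≈ -3009.0 + 1520.0*I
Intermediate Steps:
H(S) = S³
Z = I*√31 (Z = √(-33 + 2) = √(-31) = I*√31 ≈ 5.5678*I)
(-21031 + Z*(-70 + H(7))) + 18022 = (-21031 + (I*√31)*(-70 + 7³)) + 18022 = (-21031 + (I*√31)*(-70 + 343)) + 18022 = (-21031 + (I*√31)*273) + 18022 = (-21031 + 273*I*√31) + 18022 = -3009 + 273*I*√31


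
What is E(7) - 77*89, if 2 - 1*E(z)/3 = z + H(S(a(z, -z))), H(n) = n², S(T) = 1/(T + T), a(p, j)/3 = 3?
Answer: -741745/108 ≈ -6868.0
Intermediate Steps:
a(p, j) = 9 (a(p, j) = 3*3 = 9)
S(T) = 1/(2*T)
E(z) = 647/108 - 3*z (E(z) = 6 - 3*(z + ((½)/9)²) = 6 - 3*(z + ((½)*(⅑))²) = 6 - 3*(z + (1/18)²) = 6 - 3*(z + 1/324) = 6 - 3*(1/324 + z) = 6 + (-1/108 - 3*z) = 647/108 - 3*z)
E(7) - 77*89 = (647/108 - 3*7) - 77*89 = (647/108 - 21) - 6853 = -1621/108 - 6853 = -741745/108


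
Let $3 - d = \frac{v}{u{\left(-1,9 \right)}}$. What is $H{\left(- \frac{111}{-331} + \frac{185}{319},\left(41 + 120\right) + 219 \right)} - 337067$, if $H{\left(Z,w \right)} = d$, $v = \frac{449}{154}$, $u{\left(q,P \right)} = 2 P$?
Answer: $- \frac{934341857}{2772} \approx -3.3706 \cdot 10^{5}$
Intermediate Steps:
$v = \frac{449}{154}$ ($v = 449 \cdot \frac{1}{154} = \frac{449}{154} \approx 2.9156$)
$d = \frac{7867}{2772}$ ($d = 3 - \frac{449}{154 \cdot 2 \cdot 9} = 3 - \frac{449}{154 \cdot 18} = 3 - \frac{449}{154} \cdot \frac{1}{18} = 3 - \frac{449}{2772} = \frac{7867}{2772} \approx 2.838$)
$H{\left(Z,w \right)} = \frac{7867}{2772}$
$H{\left(- \frac{111}{-331} + \frac{185}{319},\left(41 + 120\right) + 219 \right)} - 337067 = \frac{7867}{2772} - 337067 = - \frac{934341857}{2772}$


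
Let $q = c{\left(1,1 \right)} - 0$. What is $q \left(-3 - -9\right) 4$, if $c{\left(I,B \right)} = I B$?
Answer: $24$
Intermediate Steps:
$c{\left(I,B \right)} = B I$
$q = 1$ ($q = 1 \cdot 1 - 0 = 1 + 0 = 1$)
$q \left(-3 - -9\right) 4 = 1 \left(-3 - -9\right) 4 = 1 \left(-3 + 9\right) 4 = 1 \cdot 6 \cdot 4 = 6 \cdot 4 = 24$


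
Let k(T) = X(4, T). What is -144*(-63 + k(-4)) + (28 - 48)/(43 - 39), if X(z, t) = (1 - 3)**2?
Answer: 8491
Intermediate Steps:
X(z, t) = 4 (X(z, t) = (-2)**2 = 4)
k(T) = 4
-144*(-63 + k(-4)) + (28 - 48)/(43 - 39) = -144*(-63 + 4) + (28 - 48)/(43 - 39) = -144*(-59) - 20/4 = 8496 - 20*1/4 = 8496 - 5 = 8491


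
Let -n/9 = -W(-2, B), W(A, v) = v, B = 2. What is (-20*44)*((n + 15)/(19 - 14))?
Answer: -5808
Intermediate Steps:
n = 18 (n = -(-9)*2 = -9*(-2) = 18)
(-20*44)*((n + 15)/(19 - 14)) = (-20*44)*((18 + 15)/(19 - 14)) = -29040/5 = -880*33/5 = -5808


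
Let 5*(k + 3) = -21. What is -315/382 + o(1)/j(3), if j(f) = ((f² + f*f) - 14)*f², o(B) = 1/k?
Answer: -205075/247536 ≈ -0.82847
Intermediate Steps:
k = -36/5 (k = -3 + (⅕)*(-21) = -3 - 21/5 = -36/5 ≈ -7.2000)
o(B) = -5/36 (o(B) = 1/(-36/5) = -5/36)
j(f) = f²*(-14 + 2*f²) (j(f) = ((f² + f²) - 14)*f² = (2*f² - 14)*f² = (-14 + 2*f²)*f² = f²*(-14 + 2*f²))
-315/382 + o(1)/j(3) = -315/382 - 5*1/(18*(-7 + 3²))/36 = -315*1/382 - 5*1/(18*(-7 + 9))/36 = -315/382 - 5/(36*(2*9*2)) = -315/382 - 5/36/36 = -315/382 - 5/36*1/36 = -315/382 - 5/1296 = -205075/247536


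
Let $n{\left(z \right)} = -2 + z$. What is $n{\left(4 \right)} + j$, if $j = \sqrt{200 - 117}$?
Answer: $2 + \sqrt{83} \approx 11.11$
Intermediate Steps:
$j = \sqrt{83} \approx 9.1104$
$n{\left(4 \right)} + j = \left(-2 + 4\right) + \sqrt{83} = 2 + \sqrt{83}$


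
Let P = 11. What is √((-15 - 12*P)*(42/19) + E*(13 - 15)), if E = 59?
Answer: 4*I*√9994/19 ≈ 21.046*I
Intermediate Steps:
√((-15 - 12*P)*(42/19) + E*(13 - 15)) = √((-15 - 12*11)*(42/19) + 59*(13 - 15)) = √((-15 - 132)*(42*(1/19)) + 59*(-2)) = √(-147*42/19 - 118) = √(-6174/19 - 118) = √(-8416/19) = 4*I*√9994/19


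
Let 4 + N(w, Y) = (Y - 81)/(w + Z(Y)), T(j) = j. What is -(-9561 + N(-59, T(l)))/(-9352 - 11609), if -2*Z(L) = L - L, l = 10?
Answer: -3688/8083 ≈ -0.45627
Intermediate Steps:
Z(L) = 0 (Z(L) = -(L - L)/2 = -1/2*0 = 0)
N(w, Y) = -4 + (-81 + Y)/w (N(w, Y) = -4 + (Y - 81)/(w + 0) = -4 + (-81 + Y)/w)
-(-9561 + N(-59, T(l)))/(-9352 - 11609) = -(-9561 + (-81 + 10 - 4*(-59))/(-59))/(-9352 - 11609) = -(-9561 - (-81 + 10 + 236)/59)/(-20961) = -(-9561 - 1/59*165)*(-1)/20961 = -(-9561 - 165/59)*(-1)/20961 = -(-564264)*(-1)/(59*20961) = -1*3688/8083 = -3688/8083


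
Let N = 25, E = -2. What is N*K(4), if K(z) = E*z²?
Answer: -800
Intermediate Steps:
K(z) = -2*z²
N*K(4) = 25*(-2*4²) = 25*(-2*16) = 25*(-32) = -800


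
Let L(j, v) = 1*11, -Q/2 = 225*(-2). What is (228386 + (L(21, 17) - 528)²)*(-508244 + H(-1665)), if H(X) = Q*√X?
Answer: -251923844700 + 1338322500*I*√185 ≈ -2.5192e+11 + 1.8203e+10*I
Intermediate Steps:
Q = 900 (Q = -450*(-2) = -2*(-450) = 900)
H(X) = 900*√X
L(j, v) = 11
(228386 + (L(21, 17) - 528)²)*(-508244 + H(-1665)) = (228386 + (11 - 528)²)*(-508244 + 900*√(-1665)) = (228386 + (-517)²)*(-508244 + 900*(3*I*√185)) = (228386 + 267289)*(-508244 + 2700*I*√185) = 495675*(-508244 + 2700*I*√185) = -251923844700 + 1338322500*I*√185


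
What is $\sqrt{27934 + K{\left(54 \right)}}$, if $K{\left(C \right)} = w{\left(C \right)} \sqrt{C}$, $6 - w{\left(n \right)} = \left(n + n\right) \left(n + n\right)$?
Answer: $\sqrt{27934 - 34974 \sqrt{6}} \approx 240.28 i$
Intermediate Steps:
$w{\left(n \right)} = 6 - 4 n^{2}$ ($w{\left(n \right)} = 6 - \left(n + n\right) \left(n + n\right) = 6 - 2 n 2 n = 6 - 4 n^{2}$)
$K{\left(C \right)} = \sqrt{C} \left(6 - 4 C^{2}\right)$ ($K{\left(C \right)} = \left(6 - 4 C^{2}\right) \sqrt{C} = \sqrt{C} \left(6 - 4 C^{2}\right)$)
$\sqrt{27934 + K{\left(54 \right)}} = \sqrt{27934 + \sqrt{54} \left(6 - 4 \cdot 54^{2}\right)} = \sqrt{27934 + 3 \sqrt{6} \left(6 - 11664\right)} = \sqrt{27934 + 3 \sqrt{6} \left(-11658\right)} = \sqrt{27934 - 34974 \sqrt{6}}$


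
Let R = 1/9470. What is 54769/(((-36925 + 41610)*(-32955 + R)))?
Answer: -9430226/26583869683 ≈ -0.00035473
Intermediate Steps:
R = 1/9470 ≈ 0.00010560
54769/(((-36925 + 41610)*(-32955 + R))) = 54769/(((-36925 + 41610)*(-32955 + 1/9470))) = 54769/((4685*(-312083849/9470))) = 54769/(-292422566513/1894) = 54769*(-1894/292422566513) = -9430226/26583869683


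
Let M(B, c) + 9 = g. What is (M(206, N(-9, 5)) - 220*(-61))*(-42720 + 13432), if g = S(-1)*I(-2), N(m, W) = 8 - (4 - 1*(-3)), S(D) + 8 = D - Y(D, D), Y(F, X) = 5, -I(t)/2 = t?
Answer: -391141240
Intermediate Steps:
I(t) = -2*t
S(D) = -13 + D (S(D) = -8 + (D - 1*5) = -8 + (D - 5) = -8 + (-5 + D) = -13 + D)
N(m, W) = 1 (N(m, W) = 8 - (4 + 3) = 8 - 1*7 = 8 - 7 = 1)
g = -56 (g = (-13 - 1)*(-2*(-2)) = -14*4 = -56)
M(B, c) = -65 (M(B, c) = -9 - 56 = -65)
(M(206, N(-9, 5)) - 220*(-61))*(-42720 + 13432) = (-65 - 220*(-61))*(-42720 + 13432) = (-65 + 13420)*(-29288) = 13355*(-29288) = -391141240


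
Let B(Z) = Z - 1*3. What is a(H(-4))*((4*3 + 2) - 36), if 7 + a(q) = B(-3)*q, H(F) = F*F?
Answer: 2266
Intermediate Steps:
H(F) = F**2
B(Z) = -3 + Z (B(Z) = Z - 3 = -3 + Z)
a(q) = -7 - 6*q (a(q) = -7 + (-3 - 3)*q = -7 - 6*q)
a(H(-4))*((4*3 + 2) - 36) = (-7 - 6*(-4)**2)*((4*3 + 2) - 36) = (-7 - 6*16)*((12 + 2) - 36) = (-7 - 96)*(14 - 36) = -103*(-22) = 2266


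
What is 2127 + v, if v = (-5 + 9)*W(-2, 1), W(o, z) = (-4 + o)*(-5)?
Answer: 2247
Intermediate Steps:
W(o, z) = 20 - 5*o
v = 120 (v = (-5 + 9)*(20 - 5*(-2)) = 4*(20 + 10) = 4*30 = 120)
2127 + v = 2127 + 120 = 2247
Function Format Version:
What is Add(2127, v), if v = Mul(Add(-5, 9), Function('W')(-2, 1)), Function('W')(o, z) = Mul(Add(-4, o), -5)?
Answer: 2247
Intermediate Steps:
Function('W')(o, z) = Add(20, Mul(-5, o))
v = 120 (v = Mul(Add(-5, 9), Add(20, Mul(-5, -2))) = Mul(4, Add(20, 10)) = Mul(4, 30) = 120)
Add(2127, v) = Add(2127, 120) = 2247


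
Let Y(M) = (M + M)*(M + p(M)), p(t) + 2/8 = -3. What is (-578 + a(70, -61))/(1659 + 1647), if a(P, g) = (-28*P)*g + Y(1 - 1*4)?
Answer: 238039/6612 ≈ 36.001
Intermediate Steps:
p(t) = -13/4 (p(t) = -¼ - 3 = -13/4)
Y(M) = 2*M*(-13/4 + M) (Y(M) = (M + M)*(M - 13/4) = (2*M)*(-13/4 + M) = 2*M*(-13/4 + M))
a(P, g) = 75/2 - 28*P*g (a(P, g) = (-28*P)*g + (1 - 1*4)*(-13 + 4*(1 - 1*4))/2 = -28*P*g + (1 - 4)*(-13 + 4*(1 - 4))/2 = -28*P*g + (½)*(-3)*(-13 + 4*(-3)) = -28*P*g + (½)*(-3)*(-13 - 12) = -28*P*g + (½)*(-3)*(-25) = -28*P*g + 75/2 = 75/2 - 28*P*g)
(-578 + a(70, -61))/(1659 + 1647) = (-578 + (75/2 - 28*70*(-61)))/(1659 + 1647) = (-578 + (75/2 + 119560))/3306 = (-578 + 239195/2)*(1/3306) = (238039/2)*(1/3306) = 238039/6612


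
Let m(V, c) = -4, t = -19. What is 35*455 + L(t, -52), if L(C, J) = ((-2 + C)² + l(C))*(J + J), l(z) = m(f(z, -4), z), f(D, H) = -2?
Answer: -29523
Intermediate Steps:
l(z) = -4
L(C, J) = 2*J*(-4 + (-2 + C)²) (L(C, J) = ((-2 + C)² - 4)*(J + J) = (-4 + (-2 + C)²)*(2*J) = 2*J*(-4 + (-2 + C)²))
35*455 + L(t, -52) = 35*455 + 2*(-19)*(-52)*(-4 - 19) = 15925 + 2*(-19)*(-52)*(-23) = 15925 - 45448 = -29523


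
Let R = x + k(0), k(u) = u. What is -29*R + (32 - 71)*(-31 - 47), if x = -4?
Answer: 3158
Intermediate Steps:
R = -4 (R = -4 + 0 = -4)
-29*R + (32 - 71)*(-31 - 47) = -29*(-4) + (32 - 71)*(-31 - 47) = 116 - 39*(-78) = 116 + 3042 = 3158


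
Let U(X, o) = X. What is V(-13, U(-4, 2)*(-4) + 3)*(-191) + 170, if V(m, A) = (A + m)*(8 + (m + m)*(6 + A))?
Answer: 735902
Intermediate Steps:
V(m, A) = (8 + 2*m*(6 + A))*(A + m) (V(m, A) = (A + m)*(8 + (2*m)*(6 + A)) = (A + m)*(8 + 2*m*(6 + A)) = (8 + 2*m*(6 + A))*(A + m))
V(-13, U(-4, 2)*(-4) + 3)*(-191) + 170 = (8*(-4*(-4) + 3) + 8*(-13) + 12*(-13)**2 + 2*(-4*(-4) + 3)*(-13)**2 + 2*(-13)*(-4*(-4) + 3)**2 + 12*(-4*(-4) + 3)*(-13))*(-191) + 170 = (8*(16 + 3) - 104 + 12*169 + 2*(16 + 3)*169 + 2*(-13)*(16 + 3)**2 + 12*(16 + 3)*(-13))*(-191) + 170 = (8*19 - 104 + 2028 + 2*19*169 + 2*(-13)*19**2 + 12*19*(-13))*(-191) + 170 = (152 - 104 + 2028 + 6422 + 2*(-13)*361 - 2964)*(-191) + 170 = (152 - 104 + 2028 + 6422 - 9386 - 2964)*(-191) + 170 = -3852*(-191) + 170 = 735732 + 170 = 735902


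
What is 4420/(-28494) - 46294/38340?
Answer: -41349001/30346110 ≈ -1.3626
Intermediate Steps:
4420/(-28494) - 46294/38340 = 4420*(-1/28494) - 46294*1/38340 = -2210/14247 - 23147/19170 = -41349001/30346110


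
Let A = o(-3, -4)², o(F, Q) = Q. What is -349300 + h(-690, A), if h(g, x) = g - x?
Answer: -350006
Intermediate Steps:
A = 16 (A = (-4)² = 16)
-349300 + h(-690, A) = -349300 + (-690 - 1*16) = -349300 + (-690 - 16) = -349300 - 706 = -350006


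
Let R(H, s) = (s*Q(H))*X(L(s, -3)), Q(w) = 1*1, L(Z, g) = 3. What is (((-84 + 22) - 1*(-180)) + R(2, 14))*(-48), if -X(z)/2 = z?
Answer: -1632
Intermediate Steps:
X(z) = -2*z
Q(w) = 1
R(H, s) = -6*s (R(H, s) = (s*1)*(-2*3) = s*(-6) = -6*s)
(((-84 + 22) - 1*(-180)) + R(2, 14))*(-48) = (((-84 + 22) - 1*(-180)) - 6*14)*(-48) = ((-62 + 180) - 84)*(-48) = (118 - 84)*(-48) = 34*(-48) = -1632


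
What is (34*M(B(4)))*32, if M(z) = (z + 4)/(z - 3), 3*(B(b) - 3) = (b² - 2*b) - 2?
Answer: 4896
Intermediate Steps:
B(b) = 7/3 - 2*b/3 + b²/3 (B(b) = 3 + ((b² - 2*b) - 2)/3 = 3 + (-2 + b² - 2*b)/3 = 3 + (-⅔ - 2*b/3 + b²/3) = 7/3 - 2*b/3 + b²/3)
M(z) = (4 + z)/(-3 + z)
(34*M(B(4)))*32 = (34*((4 + (7/3 - ⅔*4 + (⅓)*4²))/(-3 + (7/3 - ⅔*4 + (⅓)*4²))))*32 = (34*((4 + (7/3 - 8/3 + (⅓)*16))/(-3 + (7/3 - 8/3 + (⅓)*16))))*32 = (34*((4 + (7/3 - 8/3 + 16/3))/(-3 + (7/3 - 8/3 + 16/3))))*32 = (34*((4 + 5)/(-3 + 5)))*32 = (34*(9/2))*32 = 153*32 = 4896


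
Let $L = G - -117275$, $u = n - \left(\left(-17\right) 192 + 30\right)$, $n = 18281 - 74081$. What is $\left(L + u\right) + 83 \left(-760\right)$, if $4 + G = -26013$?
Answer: $-24388$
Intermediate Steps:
$G = -26017$ ($G = -4 - 26013 = -26017$)
$n = -55800$ ($n = 18281 - 74081 = -55800$)
$u = -52566$ ($u = -55800 - \left(\left(-17\right) 192 + 30\right) = -55800 - \left(-3264 + 30\right) = -55800 - -3234 = -55800 + 3234 = -52566$)
$L = 91258$ ($L = -26017 - -117275 = -26017 + 117275 = 91258$)
$\left(L + u\right) + 83 \left(-760\right) = \left(91258 - 52566\right) + 83 \left(-760\right) = 38692 - 63080 = -24388$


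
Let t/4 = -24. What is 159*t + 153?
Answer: -15111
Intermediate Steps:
t = -96 (t = 4*(-24) = -96)
159*t + 153 = 159*(-96) + 153 = -15264 + 153 = -15111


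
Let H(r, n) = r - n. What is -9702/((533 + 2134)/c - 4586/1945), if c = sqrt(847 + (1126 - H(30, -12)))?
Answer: -167107984090740/26867625283549 - 97886657102850*sqrt(1931)/26867625283549 ≈ -166.32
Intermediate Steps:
c = sqrt(1931) (c = sqrt(847 + (1126 - (30 - 1*(-12)))) = sqrt(847 + (1126 - (30 + 12))) = sqrt(847 + (1126 - 1*42)) = sqrt(847 + (1126 - 42)) = sqrt(847 + 1084) = sqrt(1931) ≈ 43.943)
-9702/((533 + 2134)/c - 4586/1945) = -9702/((533 + 2134)/(sqrt(1931)) - 4586/1945) = -9702/(2667*(sqrt(1931)/1931) - 4586*1/1945) = -9702/(2667*sqrt(1931)/1931 - 4586/1945) = -9702/(-4586/1945 + 2667*sqrt(1931)/1931)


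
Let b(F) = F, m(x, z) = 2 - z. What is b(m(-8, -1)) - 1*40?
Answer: -37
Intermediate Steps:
b(m(-8, -1)) - 1*40 = (2 - 1*(-1)) - 1*40 = (2 + 1) - 40 = 3 - 40 = -37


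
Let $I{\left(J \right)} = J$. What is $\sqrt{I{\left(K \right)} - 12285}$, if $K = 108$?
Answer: $3 i \sqrt{1353} \approx 110.35 i$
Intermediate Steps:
$\sqrt{I{\left(K \right)} - 12285} = \sqrt{108 - 12285} = \sqrt{-12177} = 3 i \sqrt{1353}$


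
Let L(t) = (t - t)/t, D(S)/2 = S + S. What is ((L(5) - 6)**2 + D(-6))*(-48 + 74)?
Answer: 312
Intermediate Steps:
D(S) = 4*S (D(S) = 2*(S + S) = 2*(2*S) = 4*S)
L(t) = 0 (L(t) = 0/t = 0)
((L(5) - 6)**2 + D(-6))*(-48 + 74) = ((0 - 6)**2 + 4*(-6))*(-48 + 74) = ((-6)**2 - 24)*26 = (36 - 24)*26 = 12*26 = 312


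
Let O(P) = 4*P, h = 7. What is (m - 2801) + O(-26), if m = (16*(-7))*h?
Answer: -3689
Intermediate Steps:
m = -784 (m = (16*(-7))*7 = -112*7 = -784)
(m - 2801) + O(-26) = (-784 - 2801) + 4*(-26) = -3585 - 104 = -3689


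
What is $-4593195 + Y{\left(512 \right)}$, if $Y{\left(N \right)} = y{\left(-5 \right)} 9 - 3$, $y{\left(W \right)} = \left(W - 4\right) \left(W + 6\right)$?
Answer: $-4593279$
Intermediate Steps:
$y{\left(W \right)} = \left(-4 + W\right) \left(6 + W\right)$
$Y{\left(N \right)} = -84$ ($Y{\left(N \right)} = \left(-24 + \left(-5\right)^{2} + 2 \left(-5\right)\right) 9 - 3 = \left(-24 + 25 - 10\right) 9 - 3 = \left(-9\right) 9 - 3 = -81 - 3 = -84$)
$-4593195 + Y{\left(512 \right)} = -4593195 - 84 = -4593279$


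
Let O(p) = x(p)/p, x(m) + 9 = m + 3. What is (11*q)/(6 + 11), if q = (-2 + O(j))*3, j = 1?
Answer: -231/17 ≈ -13.588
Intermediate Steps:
x(m) = -6 + m (x(m) = -9 + (m + 3) = -9 + (3 + m) = -6 + m)
O(p) = (-6 + p)/p
q = -21 (q = (-2 + (-6 + 1)/1)*3 = (-2 + 1*(-5))*3 = (-2 - 5)*3 = -7*3 = -21)
(11*q)/(6 + 11) = (11*(-21))/(6 + 11) = -231/17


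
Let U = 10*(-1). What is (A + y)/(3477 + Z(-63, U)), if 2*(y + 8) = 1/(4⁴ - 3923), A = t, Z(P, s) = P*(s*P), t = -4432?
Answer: 32562961/265586142 ≈ 0.12261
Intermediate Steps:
U = -10
Z(P, s) = s*P² (Z(P, s) = P*(P*s) = s*P²)
A = -4432
y = -58673/7334 (y = -8 + 1/(2*(4⁴ - 3923)) = -8 + 1/(2*(256 - 3923)) = -8 + (½)/(-3667) = -8 + (½)*(-1/3667) = -8 - 1/7334 = -58673/7334 ≈ -8.0001)
(A + y)/(3477 + Z(-63, U)) = (-4432 - 58673/7334)/(3477 - 10*(-63)²) = -32562961/(7334*(3477 - 10*3969)) = -32562961/(7334*(3477 - 39690)) = -32562961/7334/(-36213) = -32562961/7334*(-1/36213) = 32562961/265586142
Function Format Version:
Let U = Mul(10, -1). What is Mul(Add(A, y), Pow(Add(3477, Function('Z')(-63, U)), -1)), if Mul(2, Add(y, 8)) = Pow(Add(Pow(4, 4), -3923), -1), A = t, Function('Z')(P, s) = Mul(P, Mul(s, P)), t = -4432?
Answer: Rational(32562961, 265586142) ≈ 0.12261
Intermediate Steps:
U = -10
Function('Z')(P, s) = Mul(s, Pow(P, 2)) (Function('Z')(P, s) = Mul(P, Mul(P, s)) = Mul(s, Pow(P, 2)))
A = -4432
y = Rational(-58673, 7334) (y = Add(-8, Mul(Rational(1, 2), Pow(Add(Pow(4, 4), -3923), -1))) = Add(-8, Mul(Rational(1, 2), Pow(Add(256, -3923), -1))) = Add(-8, Mul(Rational(1, 2), Pow(-3667, -1))) = Add(-8, Mul(Rational(1, 2), Rational(-1, 3667))) = Add(-8, Rational(-1, 7334)) = Rational(-58673, 7334) ≈ -8.0001)
Mul(Add(A, y), Pow(Add(3477, Function('Z')(-63, U)), -1)) = Mul(Add(-4432, Rational(-58673, 7334)), Pow(Add(3477, Mul(-10, Pow(-63, 2))), -1)) = Mul(Rational(-32562961, 7334), Pow(Add(3477, Mul(-10, 3969)), -1)) = Mul(Rational(-32562961, 7334), Pow(Add(3477, -39690), -1)) = Mul(Rational(-32562961, 7334), Pow(-36213, -1)) = Mul(Rational(-32562961, 7334), Rational(-1, 36213)) = Rational(32562961, 265586142)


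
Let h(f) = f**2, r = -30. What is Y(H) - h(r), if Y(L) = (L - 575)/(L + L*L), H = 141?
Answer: -9010117/10011 ≈ -900.02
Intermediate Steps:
Y(L) = (-575 + L)/(L + L**2)
Y(H) - h(r) = (-575 + 141)/(141*(1 + 141)) - 1*(-30)**2 = (1/141)*(-434)/142 - 1*900 = (1/141)*(1/142)*(-434) - 900 = -217/10011 - 900 = -9010117/10011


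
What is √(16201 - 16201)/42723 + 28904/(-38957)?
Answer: -28904/38957 ≈ -0.74195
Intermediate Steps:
√(16201 - 16201)/42723 + 28904/(-38957) = √0*(1/42723) + 28904*(-1/38957) = 0*(1/42723) - 28904/38957 = 0 - 28904/38957 = -28904/38957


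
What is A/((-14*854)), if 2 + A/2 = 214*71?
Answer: -7596/2989 ≈ -2.5413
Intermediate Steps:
A = 30384 (A = -4 + 2*(214*71) = -4 + 2*15194 = -4 + 30388 = 30384)
A/((-14*854)) = 30384/((-14*854)) = 30384/(-11956) = 30384*(-1/11956) = -7596/2989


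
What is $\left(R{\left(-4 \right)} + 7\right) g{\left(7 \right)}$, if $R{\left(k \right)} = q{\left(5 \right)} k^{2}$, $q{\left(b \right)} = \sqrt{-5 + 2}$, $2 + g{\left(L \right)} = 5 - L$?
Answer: $-28 - 64 i \sqrt{3} \approx -28.0 - 110.85 i$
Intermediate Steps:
$g{\left(L \right)} = 3 - L$ ($g{\left(L \right)} = -2 - \left(-5 + L\right) = 3 - L$)
$q{\left(b \right)} = i \sqrt{3}$ ($q{\left(b \right)} = \sqrt{-3} = i \sqrt{3}$)
$R{\left(k \right)} = i \sqrt{3} k^{2}$
$\left(R{\left(-4 \right)} + 7\right) g{\left(7 \right)} = \left(i \sqrt{3} \left(-4\right)^{2} + 7\right) \left(3 - 7\right) = \left(i \sqrt{3} \cdot 16 + 7\right) \left(3 - 7\right) = \left(16 i \sqrt{3} + 7\right) \left(-4\right) = \left(7 + 16 i \sqrt{3}\right) \left(-4\right) = -28 - 64 i \sqrt{3}$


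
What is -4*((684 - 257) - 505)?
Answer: 312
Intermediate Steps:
-4*((684 - 257) - 505) = -4*(427 - 505) = -4*(-78) = 312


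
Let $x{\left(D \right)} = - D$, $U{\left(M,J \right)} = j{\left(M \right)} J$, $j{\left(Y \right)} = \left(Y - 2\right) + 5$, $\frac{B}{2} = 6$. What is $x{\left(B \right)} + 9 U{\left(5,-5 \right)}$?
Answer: $-372$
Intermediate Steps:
$B = 12$ ($B = 2 \cdot 6 = 12$)
$j{\left(Y \right)} = 3 + Y$ ($j{\left(Y \right)} = \left(-2 + Y\right) + 5 = 3 + Y$)
$U{\left(M,J \right)} = J \left(3 + M\right)$ ($U{\left(M,J \right)} = \left(3 + M\right) J = J \left(3 + M\right)$)
$x{\left(B \right)} + 9 U{\left(5,-5 \right)} = \left(-1\right) 12 + 9 \left(- 5 \left(3 + 5\right)\right) = -12 + 9 \left(\left(-5\right) 8\right) = -12 + 9 \left(-40\right) = -12 - 360 = -372$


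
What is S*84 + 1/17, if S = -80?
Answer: -114239/17 ≈ -6719.9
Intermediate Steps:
S*84 + 1/17 = -80*84 + 1/17 = -6720 + 1/17 = -114239/17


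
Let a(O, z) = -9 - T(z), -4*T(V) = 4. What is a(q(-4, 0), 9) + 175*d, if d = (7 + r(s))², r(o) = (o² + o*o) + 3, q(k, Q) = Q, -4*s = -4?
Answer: 25192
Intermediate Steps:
s = 1 (s = -¼*(-4) = 1)
r(o) = 3 + 2*o² (r(o) = (o² + o²) + 3 = 2*o² + 3 = 3 + 2*o²)
T(V) = -1 (T(V) = -¼*4 = -1)
a(O, z) = -8 (a(O, z) = -9 - 1*(-1) = -9 + 1 = -8)
d = 144 (d = (7 + (3 + 2*1²))² = (7 + (3 + 2*1))² = (7 + (3 + 2))² = (7 + 5)² = 12² = 144)
a(q(-4, 0), 9) + 175*d = -8 + 175*144 = -8 + 25200 = 25192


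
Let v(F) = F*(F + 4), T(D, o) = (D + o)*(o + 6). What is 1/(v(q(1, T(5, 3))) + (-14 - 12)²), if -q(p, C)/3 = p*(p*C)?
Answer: 1/46468 ≈ 2.1520e-5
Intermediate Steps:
T(D, o) = (6 + o)*(D + o) (T(D, o) = (D + o)*(6 + o) = (6 + o)*(D + o))
q(p, C) = -3*C*p² (q(p, C) = -3*p*p*C = -3*p*C*p = -3*C*p²)
v(F) = F*(4 + F)
1/(v(q(1, T(5, 3))) + (-14 - 12)²) = 1/((-3*(3² + 6*5 + 6*3 + 5*3)*1²)*(4 - 3*(3² + 6*5 + 6*3 + 5*3)*1²) + (-14 - 12)²) = 1/((-3*(9 + 30 + 18 + 15)*1)*(4 - 3*(9 + 30 + 18 + 15)*1) + (-26)²) = 1/((-3*72*1)*(4 - 3*72*1) + 676) = 1/(-216*(4 - 216) + 676) = 1/(-216*(-212) + 676) = 1/(45792 + 676) = 1/46468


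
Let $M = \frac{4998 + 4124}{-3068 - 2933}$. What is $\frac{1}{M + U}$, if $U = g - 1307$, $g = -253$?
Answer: $- \frac{6001}{9370682} \approx -0.0006404$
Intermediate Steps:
$U = -1560$ ($U = -253 - 1307 = -1560$)
$M = - \frac{9122}{6001}$ ($M = \frac{9122}{-6001} = 9122 \left(- \frac{1}{6001}\right) = - \frac{9122}{6001} \approx -1.5201$)
$\frac{1}{M + U} = \frac{1}{- \frac{9122}{6001} - 1560} = \frac{1}{- \frac{9370682}{6001}} = - \frac{6001}{9370682}$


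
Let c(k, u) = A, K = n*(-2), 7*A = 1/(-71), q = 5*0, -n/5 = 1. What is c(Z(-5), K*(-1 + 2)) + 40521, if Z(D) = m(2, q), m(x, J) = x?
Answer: 20138936/497 ≈ 40521.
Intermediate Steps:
n = -5 (n = -5*1 = -5)
q = 0
Z(D) = 2
A = -1/497 (A = (1/7)/(-71) = (1/7)*(-1/71) = -1/497 ≈ -0.0020121)
K = 10 (K = -5*(-2) = 10)
c(k, u) = -1/497
c(Z(-5), K*(-1 + 2)) + 40521 = -1/497 + 40521 = 20138936/497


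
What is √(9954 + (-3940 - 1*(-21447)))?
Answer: √27461 ≈ 165.71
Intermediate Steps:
√(9954 + (-3940 - 1*(-21447))) = √(9954 + (-3940 + 21447)) = √(9954 + 17507) = √27461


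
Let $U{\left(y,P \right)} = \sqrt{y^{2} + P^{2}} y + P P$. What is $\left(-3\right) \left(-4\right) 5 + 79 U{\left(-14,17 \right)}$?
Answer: $22891 - 1106 \sqrt{485} \approx -1466.1$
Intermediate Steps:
$U{\left(y,P \right)} = P^{2} + y \sqrt{P^{2} + y^{2}}$ ($U{\left(y,P \right)} = \sqrt{P^{2} + y^{2}} y + P^{2} = y \sqrt{P^{2} + y^{2}} + P^{2} = P^{2} + y \sqrt{P^{2} + y^{2}}$)
$\left(-3\right) \left(-4\right) 5 + 79 U{\left(-14,17 \right)} = \left(-3\right) \left(-4\right) 5 + 79 \left(17^{2} - 14 \sqrt{17^{2} + \left(-14\right)^{2}}\right) = 12 \cdot 5 + 79 \left(289 - 14 \sqrt{289 + 196}\right) = 60 + 79 \left(289 - 14 \sqrt{485}\right) = 60 + \left(22831 - 1106 \sqrt{485}\right) = 22891 - 1106 \sqrt{485}$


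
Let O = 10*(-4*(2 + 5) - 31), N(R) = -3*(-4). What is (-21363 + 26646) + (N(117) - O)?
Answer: 5885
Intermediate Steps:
N(R) = 12
O = -590 (O = 10*(-4*7 - 31) = 10*(-28 - 31) = 10*(-59) = -590)
(-21363 + 26646) + (N(117) - O) = (-21363 + 26646) + (12 - 1*(-590)) = 5283 + (12 + 590) = 5283 + 602 = 5885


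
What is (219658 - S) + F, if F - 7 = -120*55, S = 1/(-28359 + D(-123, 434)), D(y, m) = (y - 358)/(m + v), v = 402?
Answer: 5051473925161/23708605 ≈ 2.1307e+5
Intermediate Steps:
D(y, m) = (-358 + y)/(402 + m) (D(y, m) = (y - 358)/(m + 402) = (-358 + y)/(402 + m))
S = -836/23708605 (S = 1/(-28359 + (-358 - 123)/(402 + 434)) = 1/(-28359 - 481/836) = 1/(-23708605/836) = -836/23708605 ≈ -3.5261e-5)
F = -6593 (F = 7 - 120*55 = 7 - 6600 = -6593)
(219658 - S) + F = (219658 - 1*(-836/23708605)) - 6593 = (219658 + 836/23708605) - 6593 = 5207784757926/23708605 - 6593 = 5051473925161/23708605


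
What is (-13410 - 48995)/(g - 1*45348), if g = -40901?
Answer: 62405/86249 ≈ 0.72355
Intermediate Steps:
(-13410 - 48995)/(g - 1*45348) = (-13410 - 48995)/(-40901 - 1*45348) = -62405/(-40901 - 45348) = -62405/(-86249) = -62405*(-1/86249) = 62405/86249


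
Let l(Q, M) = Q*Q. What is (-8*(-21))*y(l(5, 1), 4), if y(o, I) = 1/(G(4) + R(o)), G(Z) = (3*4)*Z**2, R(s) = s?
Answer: 24/31 ≈ 0.77419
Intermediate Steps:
l(Q, M) = Q**2
G(Z) = 12*Z**2
y(o, I) = 1/(192 + o) (y(o, I) = 1/(12*4**2 + o) = 1/(12*16 + o) = 1/(192 + o))
(-8*(-21))*y(l(5, 1), 4) = (-8*(-21))/(192 + 5**2) = 168/(192 + 25) = 168/217 = 168*(1/217) = 24/31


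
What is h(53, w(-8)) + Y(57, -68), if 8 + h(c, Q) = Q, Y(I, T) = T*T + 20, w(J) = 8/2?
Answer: 4640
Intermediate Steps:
w(J) = 4 (w(J) = 8*(1/2) = 4)
Y(I, T) = 20 + T**2 (Y(I, T) = T**2 + 20 = 20 + T**2)
h(c, Q) = -8 + Q
h(53, w(-8)) + Y(57, -68) = (-8 + 4) + (20 + (-68)**2) = -4 + (20 + 4624) = -4 + 4644 = 4640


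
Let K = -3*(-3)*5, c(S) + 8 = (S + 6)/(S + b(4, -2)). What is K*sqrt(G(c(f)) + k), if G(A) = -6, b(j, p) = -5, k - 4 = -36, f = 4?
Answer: 45*I*sqrt(38) ≈ 277.4*I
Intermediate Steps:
k = -32 (k = 4 - 36 = -32)
c(S) = -8 + (6 + S)/(-5 + S) (c(S) = -8 + (S + 6)/(S - 5) = -8 + (6 + S)/(-5 + S))
K = 45 (K = 9*5 = 45)
K*sqrt(G(c(f)) + k) = 45*sqrt(-6 - 32) = 45*sqrt(-38) = 45*(I*sqrt(38)) = 45*I*sqrt(38)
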